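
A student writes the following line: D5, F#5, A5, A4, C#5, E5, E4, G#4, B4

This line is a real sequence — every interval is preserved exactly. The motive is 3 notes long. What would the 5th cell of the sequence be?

The 3-note cells begin on D5, A4, E4 — each down a 4th from the last.
Extending down a 4th: B3 → F#3.
So cell 5 is F#3 A#3 C#4.

F#3 A#3 C#4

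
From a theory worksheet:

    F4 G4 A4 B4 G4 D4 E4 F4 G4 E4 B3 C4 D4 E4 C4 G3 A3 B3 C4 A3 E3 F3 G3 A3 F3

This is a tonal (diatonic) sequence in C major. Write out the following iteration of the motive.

C3 D3 E3 F3 D3

Taking 5-note groups, the heads are F4, D4, B3, G3, E3: the pattern moves down a 3rd.
So cell 6 is C3 D3 E3 F3 D3.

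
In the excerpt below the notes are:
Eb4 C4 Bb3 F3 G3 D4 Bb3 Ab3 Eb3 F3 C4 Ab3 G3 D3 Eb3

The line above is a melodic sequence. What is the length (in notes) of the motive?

5

15 notes total. Splitting into 3 groups of 5:
Eb4 C4 Bb3 F3 G3 | D4 Bb3 Ab3 Eb3 F3 | C4 Ab3 G3 D3 Eb3
That's a consistent down a 2nd shift per cell, and no other grouping gives one.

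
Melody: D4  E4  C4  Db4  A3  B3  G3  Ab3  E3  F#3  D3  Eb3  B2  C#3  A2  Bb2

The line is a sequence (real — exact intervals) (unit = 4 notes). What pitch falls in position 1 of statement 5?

Grouping in 4s, the 1st note of each cell is D4, A3, E3, B2.
One more down a 4th gives F#2.

F#2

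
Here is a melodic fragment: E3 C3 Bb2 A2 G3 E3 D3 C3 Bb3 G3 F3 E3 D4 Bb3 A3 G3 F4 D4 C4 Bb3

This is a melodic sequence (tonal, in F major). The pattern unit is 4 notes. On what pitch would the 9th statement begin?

With a 4-note motive the entries are E3, G3, Bb3, D4, F4, each up a 3rd from the previous.
Extending the heads up a 3rd: A4 → C5 → E5 → G5.

G5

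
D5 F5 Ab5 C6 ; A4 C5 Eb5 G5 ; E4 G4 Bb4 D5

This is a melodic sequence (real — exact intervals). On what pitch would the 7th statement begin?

Taking 4-note groups, the heads are D5, A4, E4: the pattern moves down a 4th.
Continuing: B3 → F#3 → C#3 → G#2. Statement 7 starts on G#2.

G#2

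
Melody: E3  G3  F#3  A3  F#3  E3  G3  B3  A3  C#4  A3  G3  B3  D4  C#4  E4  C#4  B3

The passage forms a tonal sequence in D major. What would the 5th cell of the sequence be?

With a 6-note motive the entries are E3, G3, B3, each up a 3rd from the previous.
Extending up a 3rd: D4 → F#4.
From F#4 the diatonic shape gives F#4 A4 G4 B4 G4 F#4.

F#4 A4 G4 B4 G4 F#4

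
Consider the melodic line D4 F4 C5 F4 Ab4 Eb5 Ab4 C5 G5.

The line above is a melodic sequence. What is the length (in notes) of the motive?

3

9 notes total. Splitting into 3 groups of 3:
D4 F4 C5 | F4 Ab4 Eb5 | Ab4 C5 G5
Each cell is the previous one up a 3rd — so the unit is 3 notes.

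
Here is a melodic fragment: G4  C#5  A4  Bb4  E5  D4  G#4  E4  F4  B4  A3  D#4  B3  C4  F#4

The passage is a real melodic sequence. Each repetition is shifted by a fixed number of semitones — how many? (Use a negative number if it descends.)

-5

The 5-note cells begin on G4, D4, A3 — each down a 4th from the last.
G4→D4 is 62 − 67 = -5 semitones.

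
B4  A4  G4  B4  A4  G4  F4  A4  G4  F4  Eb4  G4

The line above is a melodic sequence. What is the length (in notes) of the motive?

Try groups of 4 (3 cells in 12 notes):
B4 A4 G4 B4 | A4 G4 F4 A4 | G4 F4 Eb4 G4
Every group is a transposition down a 2nd of the one before; no shorter unit works.

4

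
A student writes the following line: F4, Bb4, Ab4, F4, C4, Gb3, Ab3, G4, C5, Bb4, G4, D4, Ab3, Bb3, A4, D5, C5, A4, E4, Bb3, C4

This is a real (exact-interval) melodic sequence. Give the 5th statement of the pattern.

C#5 F#5 E5 C#5 G#4 D4 E4

Unit = 7 notes; the statements start on F4, G4, A4, moving up a 2nd each time.
Extending up a 2nd: B4 → C#5.
So cell 5 is C#5 F#5 E5 C#5 G#4 D4 E4.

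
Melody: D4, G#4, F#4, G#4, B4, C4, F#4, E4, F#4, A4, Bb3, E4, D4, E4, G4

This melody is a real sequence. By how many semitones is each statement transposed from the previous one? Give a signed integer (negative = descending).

Taking 5-note groups, the heads are D4, C4, Bb3: the pattern moves down a 2nd.
D4→C4 is 60 − 62 = -2 semitones.

-2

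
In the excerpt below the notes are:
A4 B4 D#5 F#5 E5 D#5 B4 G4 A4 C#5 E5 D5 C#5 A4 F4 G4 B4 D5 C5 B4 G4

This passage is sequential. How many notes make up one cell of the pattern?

There are 21 notes; a 7-note unit gives 3 cells:
A4 B4 D#5 F#5 E5 D#5 B4 | G4 A4 C#5 E5 D5 C#5 A4 | F4 G4 B4 D5 C5 B4 G4
That's a consistent down a 2nd shift per cell, and no other grouping gives one.

7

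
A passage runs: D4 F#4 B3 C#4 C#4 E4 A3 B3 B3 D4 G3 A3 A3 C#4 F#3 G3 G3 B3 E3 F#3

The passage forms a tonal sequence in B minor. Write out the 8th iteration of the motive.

Unit = 4 notes; the statements start on D4, C#4, B3, A3, G3, moving down a 2nd each time.
Continuing the starts: F#3 → E3 → D3.
Statement 8 starts on D3 and keeps the same diatonic contour: D3 F#3 B2 C#3.

D3 F#3 B2 C#3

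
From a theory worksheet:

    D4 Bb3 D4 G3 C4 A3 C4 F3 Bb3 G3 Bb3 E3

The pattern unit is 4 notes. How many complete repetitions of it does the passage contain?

3

12 notes in groups of 4 gives 12/4 = 3 statements.
Starts: D4, C4, Bb3 — each down a 2nd.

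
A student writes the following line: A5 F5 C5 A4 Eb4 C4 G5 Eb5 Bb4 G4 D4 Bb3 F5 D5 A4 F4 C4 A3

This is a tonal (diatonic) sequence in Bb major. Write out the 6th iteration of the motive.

C5 A4 Eb4 C4 G3 Eb3

Unit = 6 notes; the statements start on A5, G5, F5, moving down a 2nd each time.
Extending down a 2nd: Eb5 → D5 → C5.
So cell 6 is C5 A4 Eb4 C4 G3 Eb3.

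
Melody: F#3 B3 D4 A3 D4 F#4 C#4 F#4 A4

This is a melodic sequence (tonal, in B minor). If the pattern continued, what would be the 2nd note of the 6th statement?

E5

With 3-note cells, note 2 of each statement runs B3, D4, F#4.
Each moves up a 3rd. Continuing: A4 → C#5 → E5.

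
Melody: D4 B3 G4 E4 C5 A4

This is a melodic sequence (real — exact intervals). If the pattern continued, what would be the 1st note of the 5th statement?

Grouping in 2s, the 1st note of each cell is D4, G4, C5.
Extending up a 4th: F5 → Bb5.

Bb5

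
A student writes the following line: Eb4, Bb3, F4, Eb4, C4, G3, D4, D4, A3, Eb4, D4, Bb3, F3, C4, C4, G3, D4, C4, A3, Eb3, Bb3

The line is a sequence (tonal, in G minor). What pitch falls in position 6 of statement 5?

C3

With 7-note cells, note 6 of each statement runs G3, F3, Eb3.
Extending down a 2nd: D3 → C3.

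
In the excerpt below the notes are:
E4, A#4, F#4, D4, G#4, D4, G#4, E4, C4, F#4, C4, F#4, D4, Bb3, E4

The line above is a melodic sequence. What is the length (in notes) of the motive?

5

There are 15 notes; a 5-note unit gives 3 cells:
E4 A#4 F#4 D4 G#4 | D4 G#4 E4 C4 F#4 | C4 F#4 D4 Bb3 E4
Every group is a transposition down a 2nd of the one before; no shorter unit works.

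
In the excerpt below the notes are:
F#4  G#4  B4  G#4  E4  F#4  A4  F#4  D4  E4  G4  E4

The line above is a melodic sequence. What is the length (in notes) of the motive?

4

Try groups of 4 (3 cells in 12 notes):
F#4 G#4 B4 G#4 | E4 F#4 A4 F#4 | D4 E4 G4 E4
Every group is a transposition down a 2nd of the one before; no shorter unit works.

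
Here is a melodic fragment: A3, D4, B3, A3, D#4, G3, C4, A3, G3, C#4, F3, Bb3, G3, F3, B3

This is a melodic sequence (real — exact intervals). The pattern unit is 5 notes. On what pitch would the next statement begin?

Eb3

With a 5-note motive the entries are A3, G3, F3, each down a 2nd from the previous.
The next head, down a 2nd from F3, is Eb3.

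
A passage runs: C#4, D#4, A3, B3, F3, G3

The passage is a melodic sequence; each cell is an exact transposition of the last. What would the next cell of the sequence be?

Db3 Eb3

The 2-note cells begin on C#4, A3, F3 — each down a 3rd from the last.
Statement 4 starts on Db3 and keeps the same exact contour: Db3 Eb3.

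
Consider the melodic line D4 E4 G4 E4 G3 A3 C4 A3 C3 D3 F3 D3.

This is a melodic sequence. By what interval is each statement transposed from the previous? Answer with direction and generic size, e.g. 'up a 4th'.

Taking 4-note groups, the heads are D4, G3, C3: the pattern moves down a 5th.
D4 to G3 is down a 5th.

down a 5th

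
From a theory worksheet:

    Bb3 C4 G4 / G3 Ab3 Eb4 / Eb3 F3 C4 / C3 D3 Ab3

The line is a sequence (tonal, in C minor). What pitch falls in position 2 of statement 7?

The unit is 3 notes. Position-2 pitches of the 4 shown cells: C4, Ab3, F3, D3.
Each moves down a 3rd. Continuing: Bb2 → G2 → Eb2.

Eb2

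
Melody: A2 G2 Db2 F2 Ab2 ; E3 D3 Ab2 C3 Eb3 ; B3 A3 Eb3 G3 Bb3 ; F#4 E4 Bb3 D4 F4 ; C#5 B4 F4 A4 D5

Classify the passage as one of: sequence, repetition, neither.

neither

Note 5 of cell 5 is D5; if this were a sequence it would be C5. No unit length gives a consistent transposition pattern.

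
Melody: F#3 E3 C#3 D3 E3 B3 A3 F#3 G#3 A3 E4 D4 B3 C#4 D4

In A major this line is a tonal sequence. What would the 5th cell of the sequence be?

D5 C#5 A4 B4 C#5

With a 5-note motive the entries are F#3, B3, E4, each up a 4th from the previous.
Carrying on: A4 → D5.
Statement 5 starts on D5 and keeps the same diatonic contour: D5 C#5 A4 B4 C#5.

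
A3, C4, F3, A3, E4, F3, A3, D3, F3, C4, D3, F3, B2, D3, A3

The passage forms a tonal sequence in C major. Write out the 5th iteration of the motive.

G2 B2 E2 G2 D3

The 5-note cells begin on A3, F3, D3 — each down a 3rd from the last.
Continuing the starts: B2 → G2.
So cell 5 is G2 B2 E2 G2 D3.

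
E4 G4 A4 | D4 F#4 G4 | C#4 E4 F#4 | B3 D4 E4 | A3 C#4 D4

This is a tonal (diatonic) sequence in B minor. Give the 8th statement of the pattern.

E3 G3 A3

Unit = 3 notes; the statements start on E4, D4, C#4, B3, A3, moving down a 2nd each time.
Carrying on: G3 → F#3 → E3.
So cell 8 is E3 G3 A3.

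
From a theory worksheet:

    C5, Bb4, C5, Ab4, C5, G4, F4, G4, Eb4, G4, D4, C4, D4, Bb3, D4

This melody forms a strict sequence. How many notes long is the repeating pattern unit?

Try groups of 5 (3 cells in 15 notes):
C5 Bb4 C5 Ab4 C5 | G4 F4 G4 Eb4 G4 | D4 C4 D4 Bb3 D4
That's a consistent down a 4th shift per cell, and no other grouping gives one.

5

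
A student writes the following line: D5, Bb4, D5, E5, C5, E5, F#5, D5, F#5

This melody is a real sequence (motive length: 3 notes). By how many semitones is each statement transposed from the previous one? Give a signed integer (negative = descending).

Unit = 3 notes; the statements start on D5, E5, F#5, moving up a 2nd each time.
D5 to E5 spans +2 semitones.

2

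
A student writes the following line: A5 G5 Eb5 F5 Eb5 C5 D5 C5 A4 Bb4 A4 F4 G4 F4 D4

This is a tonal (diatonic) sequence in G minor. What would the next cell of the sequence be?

Unit = 3 notes; the statements start on A5, F5, D5, Bb4, G4, moving down a 3rd each time.
So cell 6 is Eb4 D4 Bb3.

Eb4 D4 Bb3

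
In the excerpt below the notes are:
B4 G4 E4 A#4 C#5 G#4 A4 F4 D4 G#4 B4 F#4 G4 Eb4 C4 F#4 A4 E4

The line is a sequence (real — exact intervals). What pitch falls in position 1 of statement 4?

F4

With 6-note cells, note 1 of each statement runs B4, A4, G4.
From G4, down a 2nd gives F4.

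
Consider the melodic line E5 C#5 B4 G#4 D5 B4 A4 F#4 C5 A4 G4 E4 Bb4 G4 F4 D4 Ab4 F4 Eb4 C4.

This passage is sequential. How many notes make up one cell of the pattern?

There are 20 notes; a 4-note unit gives 5 cells:
E5 C#5 B4 G#4 | D5 B4 A4 F#4 | C5 A4 G4 E4 | Bb4 G4 F4 D4 | Ab4 F4 Eb4 C4
Each cell is the previous one down a 2nd — so the unit is 4 notes.

4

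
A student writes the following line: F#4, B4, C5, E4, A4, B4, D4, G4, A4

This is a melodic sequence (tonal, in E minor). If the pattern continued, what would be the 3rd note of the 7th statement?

D4

The unit is 3 notes. Position-3 pitches of the 3 shown cells: C5, B4, A4.
Each moves down a 2nd. Continuing: G4 → F#4 → E4 → D4.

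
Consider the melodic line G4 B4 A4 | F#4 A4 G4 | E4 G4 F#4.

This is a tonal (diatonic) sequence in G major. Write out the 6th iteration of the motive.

Taking 3-note groups, the heads are G4, F#4, E4: the pattern moves down a 2nd.
Continuing the starts: D4 → C4 → B3.
From B3 the diatonic shape gives B3 D4 C4.

B3 D4 C4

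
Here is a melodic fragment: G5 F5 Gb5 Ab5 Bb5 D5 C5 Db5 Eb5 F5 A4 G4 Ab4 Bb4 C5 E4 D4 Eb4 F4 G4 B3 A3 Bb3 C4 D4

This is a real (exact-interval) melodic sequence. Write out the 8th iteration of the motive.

With a 5-note motive the entries are G5, D5, A4, E4, B3, each down a 4th from the previous.
Extending down a 4th: F#3 → C#3 → G#2.
From G#2 the exact shape gives G#2 F#2 G2 A2 B2.

G#2 F#2 G2 A2 B2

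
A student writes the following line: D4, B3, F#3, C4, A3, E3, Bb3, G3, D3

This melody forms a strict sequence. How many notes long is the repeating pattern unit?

3

Try groups of 3 (3 cells in 9 notes):
D4 B3 F#3 | C4 A3 E3 | Bb3 G3 D3
Every group is a transposition down a 2nd of the one before; no shorter unit works.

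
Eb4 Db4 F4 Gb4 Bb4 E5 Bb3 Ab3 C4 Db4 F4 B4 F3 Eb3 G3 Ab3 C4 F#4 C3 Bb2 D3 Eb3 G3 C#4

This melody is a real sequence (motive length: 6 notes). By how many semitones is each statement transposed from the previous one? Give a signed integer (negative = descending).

-5

With a 6-note motive the entries are Eb4, Bb3, F3, C3, each down a 4th from the previous.
Eb4→Bb3 is 58 − 63 = -5 semitones.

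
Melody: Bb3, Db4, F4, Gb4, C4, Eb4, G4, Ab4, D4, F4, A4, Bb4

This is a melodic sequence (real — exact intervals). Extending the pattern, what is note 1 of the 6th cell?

Grouping in 4s, the 1st note of each cell is Bb3, C4, D4.
Each moves up a 2nd. Continuing: E4 → F#4 → G#4.

G#4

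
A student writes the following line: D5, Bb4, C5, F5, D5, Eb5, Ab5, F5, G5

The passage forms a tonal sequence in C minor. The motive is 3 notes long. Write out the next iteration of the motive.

C6 Ab5 Bb5

Taking 3-note groups, the heads are D5, F5, Ab5: the pattern moves up a 3rd.
Statement 4 starts on C6 and keeps the same diatonic contour: C6 Ab5 Bb5.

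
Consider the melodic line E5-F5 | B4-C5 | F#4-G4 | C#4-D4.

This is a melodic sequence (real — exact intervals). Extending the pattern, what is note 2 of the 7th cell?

With 2-note cells, note 2 of each statement runs F5, C5, G4, D4.
Each moves down a 4th. Continuing: A3 → E3 → B2.

B2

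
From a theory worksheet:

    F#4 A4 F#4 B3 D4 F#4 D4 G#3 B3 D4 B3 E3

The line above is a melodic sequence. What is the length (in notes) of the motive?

Try groups of 4 (3 cells in 12 notes):
F#4 A4 F#4 B3 | D4 F#4 D4 G#3 | B3 D4 B3 E3
That's a consistent down a 3rd shift per cell, and no other grouping gives one.

4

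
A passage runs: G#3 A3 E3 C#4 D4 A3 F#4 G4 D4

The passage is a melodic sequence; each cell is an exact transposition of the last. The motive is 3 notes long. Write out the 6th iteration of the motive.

A5 Bb5 F5

With a 3-note motive the entries are G#3, C#4, F#4, each up a 4th from the previous.
Extending up a 4th: B4 → E5 → A5.
So cell 6 is A5 Bb5 F5.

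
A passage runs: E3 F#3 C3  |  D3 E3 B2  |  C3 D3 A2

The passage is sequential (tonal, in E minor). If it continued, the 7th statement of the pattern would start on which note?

F#2

The 3-note cells begin on E3, D3, C3 — each down a 2nd from the last.
Extending the heads down a 2nd: B2 → A2 → G2 → F#2.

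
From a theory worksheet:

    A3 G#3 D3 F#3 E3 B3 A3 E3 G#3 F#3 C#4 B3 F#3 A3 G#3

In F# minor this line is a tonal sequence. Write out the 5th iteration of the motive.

Taking 5-note groups, the heads are A3, B3, C#4: the pattern moves up a 2nd.
Carrying on: D4 → E4.
From E4 the diatonic shape gives E4 D4 A3 C#4 B3.

E4 D4 A3 C#4 B3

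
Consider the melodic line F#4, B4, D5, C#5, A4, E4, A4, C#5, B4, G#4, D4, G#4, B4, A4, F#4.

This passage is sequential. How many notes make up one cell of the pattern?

5

There are 15 notes; a 5-note unit gives 3 cells:
F#4 B4 D5 C#5 A4 | E4 A4 C#5 B4 G#4 | D4 G#4 B4 A4 F#4
That's a consistent down a 2nd shift per cell, and no other grouping gives one.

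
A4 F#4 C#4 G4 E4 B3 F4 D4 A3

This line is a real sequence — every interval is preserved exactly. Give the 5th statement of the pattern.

Taking 3-note groups, the heads are A4, G4, F4: the pattern moves down a 2nd.
Continuing the starts: Eb4 → Db4.
So cell 5 is Db4 Bb3 F3.

Db4 Bb3 F3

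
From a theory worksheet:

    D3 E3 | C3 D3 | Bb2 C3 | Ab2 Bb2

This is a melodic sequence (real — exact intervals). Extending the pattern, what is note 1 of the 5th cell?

Gb2

With 2-note cells, note 1 of each statement runs D3, C3, Bb2, Ab2.
From Ab2, down a 2nd gives Gb2.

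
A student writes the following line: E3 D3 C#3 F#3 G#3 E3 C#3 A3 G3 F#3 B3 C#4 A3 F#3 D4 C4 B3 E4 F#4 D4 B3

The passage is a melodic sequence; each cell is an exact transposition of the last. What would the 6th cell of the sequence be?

F5 Eb5 D5 G5 A5 F5 D5

With a 7-note motive the entries are E3, A3, D4, each up a 4th from the previous.
Extending up a 4th: G4 → C5 → F5.
So cell 6 is F5 Eb5 D5 G5 A5 F5 D5.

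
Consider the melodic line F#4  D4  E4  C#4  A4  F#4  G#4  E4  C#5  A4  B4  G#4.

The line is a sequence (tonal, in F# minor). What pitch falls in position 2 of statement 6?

The unit is 4 notes. Position-2 pitches of the 3 shown cells: D4, F#4, A4.
Carrying that up a 3rd forward: C#5 → E5 → G#5.

G#5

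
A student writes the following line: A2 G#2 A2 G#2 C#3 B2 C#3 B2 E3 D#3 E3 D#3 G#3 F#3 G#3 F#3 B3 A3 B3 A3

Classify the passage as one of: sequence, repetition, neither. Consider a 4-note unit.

sequence

Each 4-note cell is the previous one transposed up a 3rd.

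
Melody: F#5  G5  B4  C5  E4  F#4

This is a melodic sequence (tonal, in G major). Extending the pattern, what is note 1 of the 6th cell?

G2

The unit is 2 notes. Position-1 pitches of the 3 shown cells: F#5, B4, E4.
Each moves down a 5th. Continuing: A3 → D3 → G2.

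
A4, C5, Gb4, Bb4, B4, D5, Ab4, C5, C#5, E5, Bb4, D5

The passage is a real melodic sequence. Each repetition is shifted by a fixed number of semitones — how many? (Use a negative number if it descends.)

The 4-note cells begin on A4, B4, C#5 — each up a 2nd from the last.
Counting half-steps from A4 to B4: 2.

2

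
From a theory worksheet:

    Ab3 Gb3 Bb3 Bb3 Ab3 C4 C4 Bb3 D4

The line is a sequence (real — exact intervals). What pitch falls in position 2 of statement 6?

The unit is 3 notes. Position-2 pitches of the 3 shown cells: Gb3, Ab3, Bb3.
Carrying that up a 2nd forward: C4 → D4 → E4.

E4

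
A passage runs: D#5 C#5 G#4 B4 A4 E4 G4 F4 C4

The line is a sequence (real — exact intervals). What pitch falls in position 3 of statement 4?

Ab3

With 3-note cells, note 3 of each statement runs G#4, E4, C4.
From C4, down a 3rd gives Ab3.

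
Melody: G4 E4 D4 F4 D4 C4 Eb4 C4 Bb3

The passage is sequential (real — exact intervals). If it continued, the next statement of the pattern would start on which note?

With a 3-note motive the entries are G4, F4, Eb4, each down a 2nd from the previous.
One more step down a 2nd gives Db4.

Db4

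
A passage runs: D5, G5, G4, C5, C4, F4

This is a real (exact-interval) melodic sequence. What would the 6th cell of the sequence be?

The 2-note cells begin on D5, G4, C4 — each down a 5th from the last.
Carrying on: F3 → Bb2 → Eb2.
So cell 6 is Eb2 Ab2.

Eb2 Ab2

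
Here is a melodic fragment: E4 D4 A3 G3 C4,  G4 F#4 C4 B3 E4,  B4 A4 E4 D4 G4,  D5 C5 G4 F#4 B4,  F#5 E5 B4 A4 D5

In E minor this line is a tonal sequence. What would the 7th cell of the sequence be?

C6 B5 F#5 E5 A5

Taking 5-note groups, the heads are E4, G4, B4, D5, F#5: the pattern moves up a 3rd.
Extending up a 3rd: A5 → C6.
So cell 7 is C6 B5 F#5 E5 A5.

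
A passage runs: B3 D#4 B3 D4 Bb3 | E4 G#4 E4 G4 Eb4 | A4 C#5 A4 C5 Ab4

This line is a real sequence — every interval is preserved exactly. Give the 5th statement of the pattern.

G5 B5 G5 Bb5 Gb5

Taking 5-note groups, the heads are B3, E4, A4: the pattern moves up a 4th.
Continuing the starts: D5 → G5.
From G5 the exact shape gives G5 B5 G5 Bb5 Gb5.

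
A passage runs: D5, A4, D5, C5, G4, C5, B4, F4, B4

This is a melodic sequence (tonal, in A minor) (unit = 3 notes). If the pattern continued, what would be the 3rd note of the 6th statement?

Grouping in 3s, the 3rd note of each cell is D5, C5, B4.
Each moves down a 2nd. Continuing: A4 → G4 → F4.

F4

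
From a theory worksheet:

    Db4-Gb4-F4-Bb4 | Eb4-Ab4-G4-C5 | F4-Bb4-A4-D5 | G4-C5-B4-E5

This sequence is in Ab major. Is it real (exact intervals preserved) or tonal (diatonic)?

real

Each cell has the same semitone pattern (5, -1, 5) — intervals are preserved exactly.
And Gb4 lies outside Ab major, so the sequence is real rather than tonal.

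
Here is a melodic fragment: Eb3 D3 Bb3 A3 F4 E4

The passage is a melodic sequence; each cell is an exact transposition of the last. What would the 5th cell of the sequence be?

G5 F#5

Taking 2-note groups, the heads are Eb3, Bb3, F4: the pattern moves up a 5th.
Extending up a 5th: C5 → G5.
From G5 the exact shape gives G5 F#5.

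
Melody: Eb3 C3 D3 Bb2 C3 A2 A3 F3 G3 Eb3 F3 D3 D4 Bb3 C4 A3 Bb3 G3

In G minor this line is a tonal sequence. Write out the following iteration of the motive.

G4 Eb4 F4 D4 Eb4 C4

With a 6-note motive the entries are Eb3, A3, D4, each up a 4th from the previous.
From G4 the diatonic shape gives G4 Eb4 F4 D4 Eb4 C4.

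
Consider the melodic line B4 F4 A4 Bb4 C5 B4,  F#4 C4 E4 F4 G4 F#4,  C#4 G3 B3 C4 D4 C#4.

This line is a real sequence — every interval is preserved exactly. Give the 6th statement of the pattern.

The 6-note cells begin on B4, F#4, C#4 — each down a 4th from the last.
Extending down a 4th: G#3 → D#3 → A#2.
Statement 6 starts on A#2 and keeps the same exact contour: A#2 E2 G#2 A2 B2 A#2.

A#2 E2 G#2 A2 B2 A#2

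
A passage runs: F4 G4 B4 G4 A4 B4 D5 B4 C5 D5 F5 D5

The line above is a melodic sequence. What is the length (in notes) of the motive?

4

12 notes total. Splitting into 3 groups of 4:
F4 G4 B4 G4 | A4 B4 D5 B4 | C5 D5 F5 D5
Each cell is the previous one up a 3rd — so the unit is 4 notes.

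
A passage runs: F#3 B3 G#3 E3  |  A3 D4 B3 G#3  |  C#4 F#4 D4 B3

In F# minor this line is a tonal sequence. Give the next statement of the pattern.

E4 A4 F#4 D4

With a 4-note motive the entries are F#3, A3, C#4, each up a 3rd from the previous.
Statement 4 starts on E4 and keeps the same diatonic contour: E4 A4 F#4 D4.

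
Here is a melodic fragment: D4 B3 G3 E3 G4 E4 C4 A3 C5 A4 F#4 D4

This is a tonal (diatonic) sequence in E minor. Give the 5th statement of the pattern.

With a 4-note motive the entries are D4, G4, C5, each up a 4th from the previous.
Extending up a 4th: F#5 → B5.
From B5 the diatonic shape gives B5 G5 E5 C5.

B5 G5 E5 C5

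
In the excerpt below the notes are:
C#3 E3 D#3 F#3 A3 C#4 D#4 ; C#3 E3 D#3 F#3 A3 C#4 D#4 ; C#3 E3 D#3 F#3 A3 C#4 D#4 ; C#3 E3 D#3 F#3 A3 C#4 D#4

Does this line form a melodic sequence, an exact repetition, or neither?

Each 7-note cell is identical (C#3 E3 D#3 F#3 A3 C#4 D#4), restated at the same pitch.

repetition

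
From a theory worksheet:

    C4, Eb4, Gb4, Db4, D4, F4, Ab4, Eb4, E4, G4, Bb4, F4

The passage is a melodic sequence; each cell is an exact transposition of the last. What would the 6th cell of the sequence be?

A#4 C#5 E5 B4

With a 4-note motive the entries are C4, D4, E4, each up a 2nd from the previous.
Carrying on: F#4 → G#4 → A#4.
From A#4 the exact shape gives A#4 C#5 E5 B4.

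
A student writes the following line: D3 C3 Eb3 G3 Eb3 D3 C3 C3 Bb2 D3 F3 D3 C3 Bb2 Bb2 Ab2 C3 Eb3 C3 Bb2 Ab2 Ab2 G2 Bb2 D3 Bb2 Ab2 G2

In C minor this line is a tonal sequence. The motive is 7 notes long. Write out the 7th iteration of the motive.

Eb2 D2 F2 Ab2 F2 Eb2 D2

With a 7-note motive the entries are D3, C3, Bb2, Ab2, each down a 2nd from the previous.
Continuing the starts: G2 → F2 → Eb2.
So cell 7 is Eb2 D2 F2 Ab2 F2 Eb2 D2.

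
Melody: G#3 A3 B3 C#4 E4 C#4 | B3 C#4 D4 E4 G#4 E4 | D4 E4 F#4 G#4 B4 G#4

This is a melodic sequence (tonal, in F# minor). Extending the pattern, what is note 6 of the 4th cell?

B4

Grouping in 6s, the 6th note of each cell is C#4, E4, G#4.
Each moves up a 3rd; the next is B4.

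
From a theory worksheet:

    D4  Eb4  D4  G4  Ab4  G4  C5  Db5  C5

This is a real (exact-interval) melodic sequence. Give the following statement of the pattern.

F5 Gb5 F5

With a 3-note motive the entries are D4, G4, C5, each up a 4th from the previous.
From F5 the exact shape gives F5 Gb5 F5.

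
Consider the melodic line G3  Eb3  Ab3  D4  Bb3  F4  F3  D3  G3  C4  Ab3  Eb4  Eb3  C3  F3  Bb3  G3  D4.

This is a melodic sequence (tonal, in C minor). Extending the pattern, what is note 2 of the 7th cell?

With 6-note cells, note 2 of each statement runs Eb3, D3, C3.
Carrying that down a 2nd forward: Bb2 → Ab2 → G2 → F2.

F2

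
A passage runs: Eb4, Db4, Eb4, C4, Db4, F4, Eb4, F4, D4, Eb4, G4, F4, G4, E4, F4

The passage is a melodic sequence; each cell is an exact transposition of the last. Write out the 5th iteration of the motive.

B4 A4 B4 G#4 A4

Taking 5-note groups, the heads are Eb4, F4, G4: the pattern moves up a 2nd.
Continuing the starts: A4 → B4.
Statement 5 starts on B4 and keeps the same exact contour: B4 A4 B4 G#4 A4.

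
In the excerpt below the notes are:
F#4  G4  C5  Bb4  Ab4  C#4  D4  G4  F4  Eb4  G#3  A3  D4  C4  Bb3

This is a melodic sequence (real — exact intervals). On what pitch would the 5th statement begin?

Unit = 5 notes; the statements start on F#4, C#4, G#3, moving down a 4th each time.
Continuing: D#3 → A#2. Statement 5 starts on A#2.

A#2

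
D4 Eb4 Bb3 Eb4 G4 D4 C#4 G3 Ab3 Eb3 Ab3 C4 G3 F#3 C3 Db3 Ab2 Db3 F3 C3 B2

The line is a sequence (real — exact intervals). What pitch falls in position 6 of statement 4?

With 7-note cells, note 6 of each statement runs D4, G3, C3.
One more down a 5th gives F2.

F2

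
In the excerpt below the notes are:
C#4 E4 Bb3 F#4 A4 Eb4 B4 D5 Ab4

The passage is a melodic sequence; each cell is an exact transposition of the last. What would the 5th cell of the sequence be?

With a 3-note motive the entries are C#4, F#4, B4, each up a 4th from the previous.
Carrying on: E5 → A5.
So cell 5 is A5 C6 Gb5.

A5 C6 Gb5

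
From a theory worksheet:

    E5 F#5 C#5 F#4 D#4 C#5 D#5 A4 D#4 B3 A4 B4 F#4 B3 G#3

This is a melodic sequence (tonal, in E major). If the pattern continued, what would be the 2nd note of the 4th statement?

G#4

Grouping in 5s, the 2nd note of each cell is F#5, D#5, B4.
From B4, down a 3rd gives G#4.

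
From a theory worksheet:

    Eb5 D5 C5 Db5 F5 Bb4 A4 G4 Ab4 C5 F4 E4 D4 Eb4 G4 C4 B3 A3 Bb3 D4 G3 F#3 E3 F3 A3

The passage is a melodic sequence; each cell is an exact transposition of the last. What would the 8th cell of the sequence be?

The 5-note cells begin on Eb5, Bb4, F4, C4, G3 — each down a 4th from the last.
Extending down a 4th: D3 → A2 → E2.
So cell 8 is E2 D#2 C#2 D2 F#2.

E2 D#2 C#2 D2 F#2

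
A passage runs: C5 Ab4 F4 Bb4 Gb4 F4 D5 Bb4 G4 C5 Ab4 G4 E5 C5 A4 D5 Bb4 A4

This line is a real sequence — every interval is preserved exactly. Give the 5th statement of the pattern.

G#5 E5 C#5 F#5 D5 C#5

Unit = 6 notes; the statements start on C5, D5, E5, moving up a 2nd each time.
Extending up a 2nd: F#5 → G#5.
Statement 5 starts on G#5 and keeps the same exact contour: G#5 E5 C#5 F#5 D5 C#5.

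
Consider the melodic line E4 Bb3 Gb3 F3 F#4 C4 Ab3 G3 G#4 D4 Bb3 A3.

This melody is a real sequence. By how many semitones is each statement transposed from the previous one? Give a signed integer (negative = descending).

Taking 4-note groups, the heads are E4, F#4, G#4: the pattern moves up a 2nd.
E4 to F#4 spans +2 semitones.

2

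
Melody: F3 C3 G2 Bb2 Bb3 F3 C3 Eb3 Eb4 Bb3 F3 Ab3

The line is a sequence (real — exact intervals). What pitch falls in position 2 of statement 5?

Grouping in 4s, the 2nd note of each cell is C3, F3, Bb3.
Extending up a 4th: Eb4 → Ab4.

Ab4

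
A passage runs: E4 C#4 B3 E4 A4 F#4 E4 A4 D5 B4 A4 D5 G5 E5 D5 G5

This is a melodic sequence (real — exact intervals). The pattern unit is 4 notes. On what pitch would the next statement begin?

Unit = 4 notes; the statements start on E4, A4, D5, G5, moving up a 4th each time.
The next head, up a 4th from G5, is C6.

C6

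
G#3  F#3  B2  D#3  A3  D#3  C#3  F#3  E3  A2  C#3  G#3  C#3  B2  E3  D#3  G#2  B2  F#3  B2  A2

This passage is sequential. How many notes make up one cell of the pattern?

21 notes total. Splitting into 3 groups of 7:
G#3 F#3 B2 D#3 A3 D#3 C#3 | F#3 E3 A2 C#3 G#3 C#3 B2 | E3 D#3 G#2 B2 F#3 B2 A2
Every group is a transposition down a 2nd of the one before; no shorter unit works.

7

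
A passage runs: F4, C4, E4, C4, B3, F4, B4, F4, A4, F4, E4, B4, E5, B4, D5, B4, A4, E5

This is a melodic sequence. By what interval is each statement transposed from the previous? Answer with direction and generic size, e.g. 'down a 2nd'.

up a 4th

Unit = 6 notes; the statements start on F4, B4, E5, moving up a 4th each time.
F4 to B4 is up a 4th.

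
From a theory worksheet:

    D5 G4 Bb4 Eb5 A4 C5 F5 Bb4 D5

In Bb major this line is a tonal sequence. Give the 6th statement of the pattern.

Unit = 3 notes; the statements start on D5, Eb5, F5, moving up a 2nd each time.
Carrying on: G5 → A5 → Bb5.
Statement 6 starts on Bb5 and keeps the same diatonic contour: Bb5 Eb5 G5.

Bb5 Eb5 G5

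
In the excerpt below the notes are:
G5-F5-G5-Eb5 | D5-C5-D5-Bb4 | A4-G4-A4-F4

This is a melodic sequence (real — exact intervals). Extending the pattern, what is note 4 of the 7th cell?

With 4-note cells, note 4 of each statement runs Eb5, Bb4, F4.
Each moves down a 4th. Continuing: C4 → G3 → D3 → A2.

A2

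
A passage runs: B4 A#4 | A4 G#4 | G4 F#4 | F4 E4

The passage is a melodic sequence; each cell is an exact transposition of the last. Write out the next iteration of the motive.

Unit = 2 notes; the statements start on B4, A4, G4, F4, moving down a 2nd each time.
Statement 5 starts on Eb4 and keeps the same exact contour: Eb4 D4.

Eb4 D4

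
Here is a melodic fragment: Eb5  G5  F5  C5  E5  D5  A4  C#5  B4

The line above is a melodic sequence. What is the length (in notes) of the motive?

9 notes total. Splitting into 3 groups of 3:
Eb5 G5 F5 | C5 E5 D5 | A4 C#5 B4
Every group is a transposition down a 3rd of the one before; no shorter unit works.

3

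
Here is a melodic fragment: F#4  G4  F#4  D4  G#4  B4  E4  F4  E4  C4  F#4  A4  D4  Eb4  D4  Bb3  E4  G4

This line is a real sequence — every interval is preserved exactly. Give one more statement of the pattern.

Unit = 6 notes; the statements start on F#4, E4, D4, moving down a 2nd each time.
So cell 4 is C4 Db4 C4 Ab3 D4 F4.

C4 Db4 C4 Ab3 D4 F4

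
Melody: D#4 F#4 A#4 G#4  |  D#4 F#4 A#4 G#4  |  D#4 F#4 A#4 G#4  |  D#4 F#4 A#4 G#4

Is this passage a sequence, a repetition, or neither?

Each 4-note cell is identical (D#4 F#4 A#4 G#4), restated at the same pitch.

repetition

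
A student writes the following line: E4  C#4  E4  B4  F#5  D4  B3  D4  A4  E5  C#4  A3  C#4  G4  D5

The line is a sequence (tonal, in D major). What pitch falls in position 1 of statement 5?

With 5-note cells, note 1 of each statement runs E4, D4, C#4.
Carrying that down a 2nd forward: B3 → A3.

A3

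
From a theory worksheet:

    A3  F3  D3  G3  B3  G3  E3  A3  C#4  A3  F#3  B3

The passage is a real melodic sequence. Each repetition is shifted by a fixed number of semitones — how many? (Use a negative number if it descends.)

With a 4-note motive the entries are A3, B3, C#4, each up a 2nd from the previous.
A3→B3 is 59 − 57 = 2 semitones.

2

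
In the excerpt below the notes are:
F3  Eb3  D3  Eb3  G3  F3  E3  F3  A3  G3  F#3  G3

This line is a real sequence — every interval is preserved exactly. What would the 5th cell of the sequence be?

Unit = 4 notes; the statements start on F3, G3, A3, moving up a 2nd each time.
Carrying on: B3 → C#4.
Statement 5 starts on C#4 and keeps the same exact contour: C#4 B3 A#3 B3.

C#4 B3 A#3 B3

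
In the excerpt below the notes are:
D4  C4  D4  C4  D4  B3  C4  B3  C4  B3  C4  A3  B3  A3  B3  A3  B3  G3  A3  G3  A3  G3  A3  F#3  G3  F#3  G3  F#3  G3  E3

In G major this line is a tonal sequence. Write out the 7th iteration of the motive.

The 6-note cells begin on D4, C4, B3, A3, G3 — each down a 2nd from the last.
Continuing the starts: F#3 → E3.
Statement 7 starts on E3 and keeps the same diatonic contour: E3 D3 E3 D3 E3 C3.

E3 D3 E3 D3 E3 C3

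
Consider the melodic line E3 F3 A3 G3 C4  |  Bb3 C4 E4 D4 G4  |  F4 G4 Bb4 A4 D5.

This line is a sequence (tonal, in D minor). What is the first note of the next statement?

With a 5-note motive the entries are E3, Bb3, F4, each up a 5th from the previous.
The next head, up a 5th from F4, is C5.

C5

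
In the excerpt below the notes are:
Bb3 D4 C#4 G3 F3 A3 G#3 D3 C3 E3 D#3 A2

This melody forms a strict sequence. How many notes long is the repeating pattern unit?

12 notes total. Splitting into 3 groups of 4:
Bb3 D4 C#4 G3 | F3 A3 G#3 D3 | C3 E3 D#3 A2
Each cell is the previous one down a 4th — so the unit is 4 notes.

4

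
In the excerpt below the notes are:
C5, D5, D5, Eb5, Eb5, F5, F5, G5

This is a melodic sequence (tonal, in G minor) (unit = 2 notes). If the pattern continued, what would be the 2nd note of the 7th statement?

C6

The unit is 2 notes. Position-2 pitches of the 4 shown cells: D5, Eb5, F5, G5.
Each moves up a 2nd. Continuing: A5 → Bb5 → C6.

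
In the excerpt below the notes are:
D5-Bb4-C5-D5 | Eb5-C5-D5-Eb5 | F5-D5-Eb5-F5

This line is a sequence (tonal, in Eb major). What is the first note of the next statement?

G5

With a 4-note motive the entries are D5, Eb5, F5, each up a 2nd from the previous.
The next head, up a 2nd from F5, is G5.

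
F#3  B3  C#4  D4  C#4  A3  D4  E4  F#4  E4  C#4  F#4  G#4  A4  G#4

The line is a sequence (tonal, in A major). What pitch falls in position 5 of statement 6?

With 5-note cells, note 5 of each statement runs C#4, E4, G#4.
Each moves up a 3rd. Continuing: B4 → D5 → F#5.

F#5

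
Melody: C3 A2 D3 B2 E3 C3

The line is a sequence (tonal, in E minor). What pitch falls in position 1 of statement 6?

With 2-note cells, note 1 of each statement runs C3, D3, E3.
Extending up a 2nd: F#3 → G3 → A3.

A3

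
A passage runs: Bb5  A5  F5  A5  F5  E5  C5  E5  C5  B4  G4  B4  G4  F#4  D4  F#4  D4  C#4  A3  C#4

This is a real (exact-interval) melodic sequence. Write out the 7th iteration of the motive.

With a 4-note motive the entries are Bb5, F5, C5, G4, D4, each down a 4th from the previous.
Carrying on: A3 → E3.
Statement 7 starts on E3 and keeps the same exact contour: E3 D#3 B2 D#3.

E3 D#3 B2 D#3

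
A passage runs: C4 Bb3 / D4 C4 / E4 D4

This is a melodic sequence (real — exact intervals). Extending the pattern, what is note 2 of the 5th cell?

F#4

Grouping in 2s, the 2nd note of each cell is Bb3, C4, D4.
Carrying that up a 2nd forward: E4 → F#4.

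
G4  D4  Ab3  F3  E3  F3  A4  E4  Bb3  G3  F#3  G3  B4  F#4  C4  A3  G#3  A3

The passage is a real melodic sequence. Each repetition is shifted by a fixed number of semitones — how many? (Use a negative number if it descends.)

With a 6-note motive the entries are G4, A4, B4, each up a 2nd from the previous.
Counting half-steps from G4 to A4: 2.

2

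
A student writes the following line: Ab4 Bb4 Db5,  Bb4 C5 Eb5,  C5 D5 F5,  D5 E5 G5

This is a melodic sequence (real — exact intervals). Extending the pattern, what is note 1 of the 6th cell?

Grouping in 3s, the 1st note of each cell is Ab4, Bb4, C5, D5.
Each moves up a 2nd. Continuing: E5 → F#5.

F#5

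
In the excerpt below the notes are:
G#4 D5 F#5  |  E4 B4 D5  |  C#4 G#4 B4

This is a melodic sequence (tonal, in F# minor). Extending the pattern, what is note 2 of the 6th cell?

With 3-note cells, note 2 of each statement runs D5, B4, G#4.
Each moves down a 3rd. Continuing: E4 → C#4 → A3.

A3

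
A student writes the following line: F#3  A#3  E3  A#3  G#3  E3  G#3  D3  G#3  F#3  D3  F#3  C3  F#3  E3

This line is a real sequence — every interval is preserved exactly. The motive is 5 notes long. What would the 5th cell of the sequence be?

Bb2 D3 Ab2 D3 C3

The 5-note cells begin on F#3, E3, D3 — each down a 2nd from the last.
Continuing the starts: C3 → Bb2.
From Bb2 the exact shape gives Bb2 D3 Ab2 D3 C3.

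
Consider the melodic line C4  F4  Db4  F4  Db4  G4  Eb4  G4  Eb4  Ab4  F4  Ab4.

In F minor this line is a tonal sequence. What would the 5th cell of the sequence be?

With a 4-note motive the entries are C4, Db4, Eb4, each up a 2nd from the previous.
Carrying on: F4 → G4.
From G4 the diatonic shape gives G4 C5 Ab4 C5.

G4 C5 Ab4 C5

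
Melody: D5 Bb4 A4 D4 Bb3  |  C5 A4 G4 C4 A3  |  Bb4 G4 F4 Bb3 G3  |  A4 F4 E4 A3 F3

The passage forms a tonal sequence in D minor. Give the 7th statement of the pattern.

E4 C4 Bb3 E3 C3

The 5-note cells begin on D5, C5, Bb4, A4 — each down a 2nd from the last.
Carrying on: G4 → F4 → E4.
From E4 the diatonic shape gives E4 C4 Bb3 E3 C3.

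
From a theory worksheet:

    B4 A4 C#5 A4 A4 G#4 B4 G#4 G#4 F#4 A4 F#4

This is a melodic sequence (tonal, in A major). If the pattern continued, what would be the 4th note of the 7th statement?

B3

The unit is 4 notes. Position-4 pitches of the 3 shown cells: A4, G#4, F#4.
Extending down a 2nd: E4 → D4 → C#4 → B3.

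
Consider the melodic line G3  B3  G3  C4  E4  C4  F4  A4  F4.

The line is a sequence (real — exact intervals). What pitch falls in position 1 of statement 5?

Eb5

The unit is 3 notes. Position-1 pitches of the 3 shown cells: G3, C4, F4.
Each moves up a 4th. Continuing: Bb4 → Eb5.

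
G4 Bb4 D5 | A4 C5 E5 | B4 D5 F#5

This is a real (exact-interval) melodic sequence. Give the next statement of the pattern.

C#5 E5 G#5

With a 3-note motive the entries are G4, A4, B4, each up a 2nd from the previous.
From C#5 the exact shape gives C#5 E5 G#5.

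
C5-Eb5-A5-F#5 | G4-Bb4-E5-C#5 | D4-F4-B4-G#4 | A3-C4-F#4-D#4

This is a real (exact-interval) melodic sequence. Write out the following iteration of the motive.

E3 G3 C#4 A#3

Taking 4-note groups, the heads are C5, G4, D4, A3: the pattern moves down a 4th.
Statement 5 starts on E3 and keeps the same exact contour: E3 G3 C#4 A#3.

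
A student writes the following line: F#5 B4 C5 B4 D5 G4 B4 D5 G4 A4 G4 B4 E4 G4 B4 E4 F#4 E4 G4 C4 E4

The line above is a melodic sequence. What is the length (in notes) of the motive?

There are 21 notes; a 7-note unit gives 3 cells:
F#5 B4 C5 B4 D5 G4 B4 | D5 G4 A4 G4 B4 E4 G4 | B4 E4 F#4 E4 G4 C4 E4
Each cell is the previous one down a 3rd — so the unit is 7 notes.

7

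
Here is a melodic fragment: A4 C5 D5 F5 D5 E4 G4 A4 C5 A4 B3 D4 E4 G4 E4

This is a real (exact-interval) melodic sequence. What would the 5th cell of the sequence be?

C#3 E3 F#3 A3 F#3

Taking 5-note groups, the heads are A4, E4, B3: the pattern moves down a 4th.
Continuing the starts: F#3 → C#3.
Statement 5 starts on C#3 and keeps the same exact contour: C#3 E3 F#3 A3 F#3.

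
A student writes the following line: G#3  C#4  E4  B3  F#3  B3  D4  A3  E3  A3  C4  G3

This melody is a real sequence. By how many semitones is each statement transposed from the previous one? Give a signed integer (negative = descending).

With a 4-note motive the entries are G#3, F#3, E3, each down a 2nd from the previous.
Counting half-steps from G#3 to F#3: -2.

-2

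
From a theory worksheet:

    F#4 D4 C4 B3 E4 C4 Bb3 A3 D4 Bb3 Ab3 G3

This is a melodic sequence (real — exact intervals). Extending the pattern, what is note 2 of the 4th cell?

Ab3

With 4-note cells, note 2 of each statement runs D4, C4, Bb3.
Each moves down a 2nd; the next is Ab3.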